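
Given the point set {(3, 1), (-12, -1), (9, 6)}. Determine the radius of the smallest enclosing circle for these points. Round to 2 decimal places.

Call the three points A, B, C in the order given.
Side lengths²: AB² = 229, AC² = 61, BC² = 490.
Since BC² = 490 ≥ 229 + 61 = 290, the angle opposite BC is not acute, so the smallest enclosing circle has BC as diameter.
Centre = midpoint of BC = (-1.5, 2.5), r² = 490/4 = 122.5.
r = √(122.5) ≈ 11.07.

11.07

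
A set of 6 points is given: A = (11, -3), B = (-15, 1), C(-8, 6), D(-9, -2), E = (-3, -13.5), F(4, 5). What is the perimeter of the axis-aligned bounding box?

Width = max x − min x = 11 − (-15) = 26.
Height = max y − min y = 6 − (-13.5) = 19.5.
Perimeter = 2(26 + 19.5) = 91.

91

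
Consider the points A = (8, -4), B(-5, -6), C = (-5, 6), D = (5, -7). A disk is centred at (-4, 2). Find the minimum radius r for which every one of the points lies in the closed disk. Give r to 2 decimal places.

The required radius is the distance from (-4, 2) to the farthest point.
Squared distances: 180, 65, 17, 162.
Maximum is 180, attained at A.
r = √180 ≈ 13.42.

13.42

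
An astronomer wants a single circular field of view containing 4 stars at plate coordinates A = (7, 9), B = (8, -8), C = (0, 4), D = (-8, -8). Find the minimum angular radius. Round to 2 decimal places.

The minimum enclosing circle of a finite set is fixed by two of the points (as a diameter) or three (as a circumcircle).
The minimum enclosing circle is determined by three boundary points: A, B, D.
Their circumcentre is (0, 1/17) with r² = 37265/289.
The farthest remaining point C is at distance² 4489/289 ≤ 37265/289.
r = √(37265/289) ≈ 11.36.

11.36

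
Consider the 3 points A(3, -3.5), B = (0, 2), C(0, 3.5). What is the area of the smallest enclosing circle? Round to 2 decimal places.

Side lengths²: AB² = 39.25, AC² = 58, BC² = 2.25.
Since AC² = 58 ≥ 39.25 + 2.25 = 41.5, the angle opposite AC is not acute, so the smallest enclosing circle has AC as diameter.
Centre = midpoint of AC = (1.5, 0), r² = 58/4 = 14.5.
Area = π·r² = π·14.5 ≈ 45.55.

45.55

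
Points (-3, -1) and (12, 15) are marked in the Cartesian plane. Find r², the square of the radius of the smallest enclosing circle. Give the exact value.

The smallest circle enclosing two points has them as diameter endpoints.
Centre = midpoint = (4.5, 7); r² = |(-3, -1)−(12, 15)|²/4 = 481/4 = 120.25.

120.25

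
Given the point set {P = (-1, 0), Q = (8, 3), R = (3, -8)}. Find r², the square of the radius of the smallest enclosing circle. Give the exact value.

Side lengths²: PQ² = 90, PR² = 80, QR² = 146.
Since QR² = 146 < 90 + 80 = 170, the triangle is acute, so the smallest enclosing circle is the circumcircle.
Circumcentre = (33/7, -15/7), r² = 1825/49.

1825/49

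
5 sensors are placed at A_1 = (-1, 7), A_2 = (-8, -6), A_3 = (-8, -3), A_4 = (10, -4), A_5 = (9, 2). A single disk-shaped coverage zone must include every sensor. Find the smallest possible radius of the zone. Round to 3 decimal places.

The minimum enclosing circle is determined by three boundary points: A_1, A_2, A_4.
Their circumcentre is (0.7, -2.3) with r² = 89.38.
The farthest remaining point A_5 is at distance² 87.38 ≤ 89.38.
r = √(89.38) ≈ 9.454.

9.454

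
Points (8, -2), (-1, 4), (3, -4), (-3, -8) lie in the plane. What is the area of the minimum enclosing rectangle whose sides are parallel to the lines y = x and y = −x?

In coordinates u = x + y, v = x − y the rectangle is axis-aligned; the map (x,y)→(u,v) scales areas by 2.
u-values: 6, 3, -1, -11; range = 6 − (-11) = 17.
v-values: 10, -5, 7, 5; range = 10 − (-5) = 15.
Area = (17 × 15) / 2 = 127.5.

127.5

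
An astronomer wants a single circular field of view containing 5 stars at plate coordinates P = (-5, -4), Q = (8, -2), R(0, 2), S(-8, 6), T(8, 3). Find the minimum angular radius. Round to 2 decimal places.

By Welzl's lemma the MEC is supported by two points (diametrically opposite) or three points (on a circumcircle).
The farthest pair is Q–S with squared distance 320. The circle on this segment as diameter has centre (0, 2) and r² = 320/4 = 80.
Check P: distance² to centre = 61 ≤ 80, so it lies inside.
All remaining points lie in this disk, and no smaller disk contains both endpoints, so this is the minimum enclosing circle.
r = √80 ≈ 8.94.

8.94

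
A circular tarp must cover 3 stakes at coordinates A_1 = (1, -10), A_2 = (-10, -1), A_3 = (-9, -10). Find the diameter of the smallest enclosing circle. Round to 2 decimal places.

14.21

Side lengths²: A_1A_2² = 202, A_1A_3² = 100, A_2A_3² = 82.
Since A_1A_2² = 202 ≥ 100 + 82 = 182, the angle opposite A_1A_2 is not acute, so the smallest enclosing circle has A_1A_2 as diameter.
Centre = midpoint of A_1A_2 = (-4.5, -5.5), r² = 202/4 = 50.5.
Diameter = 2r = 2√(50.5) ≈ 14.21.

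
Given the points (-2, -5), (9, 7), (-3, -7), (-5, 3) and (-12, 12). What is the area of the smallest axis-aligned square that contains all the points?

441

The bounding box has width 21 and height 19.
An axis-aligned square enclosing the set must have side ≥ max(width, height).
So the minimum side is max(21, 19) = 21.
Area = 21² = 441.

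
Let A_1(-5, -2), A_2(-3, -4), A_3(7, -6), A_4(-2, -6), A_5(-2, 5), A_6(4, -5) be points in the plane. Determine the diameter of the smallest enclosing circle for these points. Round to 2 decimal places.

The minimum enclosing circle is determined by three boundary points: A_1, A_3, A_5.
Their circumcentre is (49/24, -0.875) with r² = 14645/288.
The farthest remaining point A_4 is at distance² 12269/288 ≤ 14645/288.
Diameter = 2r = 2√(14645/288) ≈ 14.26.

14.26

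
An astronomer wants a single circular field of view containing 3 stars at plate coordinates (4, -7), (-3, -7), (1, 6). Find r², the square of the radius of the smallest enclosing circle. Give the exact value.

Call the three points A, B, C in the order given.
Side lengths²: AB² = 49, AC² = 178, BC² = 185.
Since BC² = 185 < 178 + 49 = 227, the triangle is acute, so the smallest enclosing circle is the circumcircle.
Circumcentre = (0.5, -25/26), r² = 16465/338.

16465/338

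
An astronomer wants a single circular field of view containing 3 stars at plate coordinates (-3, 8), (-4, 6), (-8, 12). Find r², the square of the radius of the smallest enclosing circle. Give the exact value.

13

Call the three points A, B, C in the order given.
Side lengths²: AB² = 5, AC² = 41, BC² = 52.
Since BC² = 52 ≥ 41 + 5 = 46, the angle opposite BC is not acute, so the smallest enclosing circle has BC as diameter.
Centre = midpoint of BC = (-6, 9), r² = 52/4 = 13.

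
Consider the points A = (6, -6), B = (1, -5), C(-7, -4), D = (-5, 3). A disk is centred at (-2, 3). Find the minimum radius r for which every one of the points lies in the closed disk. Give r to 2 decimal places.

12.04

The required radius is the distance from (-2, 3) to the farthest point.
Squared distances: 145, 73, 74, 9.
Maximum is 145, attained at A.
r = √145 ≈ 12.04.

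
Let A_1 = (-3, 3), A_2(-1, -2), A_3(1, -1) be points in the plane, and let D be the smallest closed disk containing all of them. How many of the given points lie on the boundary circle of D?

3

Side lengths²: A_1A_2² = 29, A_1A_3² = 32, A_2A_3² = 5.
Since A_1A_3² = 32 < 29 + 5 = 34, the triangle is acute, so the smallest enclosing circle is the circumcircle.
Circumcentre = (-7/6, 5/6), r² = 145/18.
The points at distance exactly r from the centre are A_1, A_2, A_3 — 3 points.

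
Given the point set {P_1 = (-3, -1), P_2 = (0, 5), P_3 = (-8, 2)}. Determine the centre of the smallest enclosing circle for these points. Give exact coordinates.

(-101/26, 83/26)

Side lengths²: P_1P_2² = 45, P_1P_3² = 34, P_2P_3² = 73.
Since P_2P_3² = 73 < 45 + 34 = 79, the triangle is acute, so the smallest enclosing circle is the circumcircle.
Circumcentre = (-101/26, 83/26), r² = 6205/338.
Centre = (-101/26, 83/26).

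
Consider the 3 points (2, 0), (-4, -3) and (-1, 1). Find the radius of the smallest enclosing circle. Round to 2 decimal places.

3.35

Call the three points A, B, C in the order given.
Side lengths²: AB² = 45, AC² = 10, BC² = 25.
Since AB² = 45 ≥ 25 + 10 = 35, the angle opposite AB is not acute, so the smallest enclosing circle has AB as diameter.
Centre = midpoint of AB = (-1, -1.5), r² = 45/4 = 11.25.
r = √(11.25) ≈ 3.35.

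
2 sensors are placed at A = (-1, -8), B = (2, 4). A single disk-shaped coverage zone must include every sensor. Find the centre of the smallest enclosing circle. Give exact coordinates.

The smallest circle enclosing two points has them as diameter endpoints.
Centre = midpoint = (0.5, -2); r² = |AB|²/4 = 153/4 = 38.25.
Centre = (0.5, -2).

(0.5, -2)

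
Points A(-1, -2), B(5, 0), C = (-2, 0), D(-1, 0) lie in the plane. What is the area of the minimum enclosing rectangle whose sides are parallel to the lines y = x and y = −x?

In coordinates u = x + y, v = x − y the rectangle is axis-aligned; the map (x,y)→(u,v) scales areas by 2.
u-values: -3, 5, -2, -1; range = 5 − (-3) = 8.
v-values: 1, 5, -2, -1; range = 5 − (-2) = 7.
Area = (8 × 7) / 2 = 28.

28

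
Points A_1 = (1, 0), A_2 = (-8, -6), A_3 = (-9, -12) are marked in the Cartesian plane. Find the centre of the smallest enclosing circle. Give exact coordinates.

Side lengths²: A_1A_2² = 117, A_1A_3² = 244, A_2A_3² = 37.
Since A_1A_3² = 244 ≥ 117 + 37 = 154, the angle opposite A_1A_3 is not acute, so the smallest enclosing circle has A_1A_3 as diameter.
Centre = midpoint of A_1A_3 = (-4, -6), r² = 244/4 = 61.
Centre = (-4, -6).

(-4, -6)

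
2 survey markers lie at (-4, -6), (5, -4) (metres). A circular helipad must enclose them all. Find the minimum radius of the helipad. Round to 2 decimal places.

The smallest circle enclosing two points has them as diameter endpoints.
Centre = midpoint = (0.5, -5); r² = |(-4, -6)−(5, -4)|²/4 = 85/4 = 21.25.
r = √(21.25) ≈ 4.61.

4.61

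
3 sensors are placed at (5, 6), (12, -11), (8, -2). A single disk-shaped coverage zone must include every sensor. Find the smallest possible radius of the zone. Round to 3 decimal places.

9.192

Call the three points A, B, C in the order given.
Side lengths²: AB² = 338, AC² = 73, BC² = 97.
Since AB² = 338 ≥ 97 + 73 = 170, the angle opposite AB is not acute, so the smallest enclosing circle has AB as diameter.
Centre = midpoint of AB = (8.5, -2.5), r² = 338/4 = 84.5.
r = √(84.5) ≈ 9.192.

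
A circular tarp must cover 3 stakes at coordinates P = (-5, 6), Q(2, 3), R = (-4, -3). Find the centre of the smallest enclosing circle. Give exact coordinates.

Side lengths²: PQ² = 58, PR² = 82, QR² = 72.
Since PR² = 82 < 72 + 58 = 130, the triangle is acute, so the smallest enclosing circle is the circumcircle.
Circumcentre = (-2.7, 1.7), r² = 23.78.
Centre = (-2.7, 1.7).

(-2.7, 1.7)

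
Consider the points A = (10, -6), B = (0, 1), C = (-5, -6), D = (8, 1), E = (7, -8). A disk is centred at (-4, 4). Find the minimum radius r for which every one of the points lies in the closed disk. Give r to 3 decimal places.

17.205

The required radius is the distance from (-4, 4) to the farthest point.
Squared distances: 296, 25, 101, 153, 265.
Maximum is 296, attained at A.
r = √296 ≈ 17.205.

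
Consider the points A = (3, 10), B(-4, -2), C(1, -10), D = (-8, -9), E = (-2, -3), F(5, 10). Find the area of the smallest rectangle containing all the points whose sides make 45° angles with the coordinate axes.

288

In coordinates u = x + y, v = x − y the rectangle is axis-aligned; the map (x,y)→(u,v) scales areas by 2.
u-values: 13, -6, -9, -17, -5, 15; range = 15 − (-17) = 32.
v-values: -7, -2, 11, 1, 1, -5; range = 11 − (-7) = 18.
Area = (32 × 18) / 2 = 288.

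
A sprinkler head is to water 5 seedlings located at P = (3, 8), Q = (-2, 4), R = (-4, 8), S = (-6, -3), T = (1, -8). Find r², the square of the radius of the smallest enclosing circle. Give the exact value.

71.34765625

The minimum enclosing circle of a finite set is fixed by two of the points (as a diameter) or three (as a circumcircle).
The minimum enclosing circle is determined by three boundary points: P, R, T.
Their circumcentre is (-0.5, 0.3125) with r² = 71.34765625.
The farthest remaining point S is at distance² 41.22265625 ≤ 71.34765625.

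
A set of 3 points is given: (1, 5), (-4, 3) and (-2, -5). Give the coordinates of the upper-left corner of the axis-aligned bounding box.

(-4, 5)

x-range [-4, 1], y-range [-5, 5].
The upper-left corner is (-4, 5).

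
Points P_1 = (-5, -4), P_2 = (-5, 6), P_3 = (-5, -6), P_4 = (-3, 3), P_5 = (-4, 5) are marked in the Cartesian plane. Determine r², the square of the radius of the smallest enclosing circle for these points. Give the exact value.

36

The farthest pair is P_2–P_3 with squared distance 144. The circle on this segment as diameter has centre (-5, 0) and r² = 144/4 = 36.
Check P_1: distance² to centre = 16 ≤ 36, so it lies inside.
All remaining points lie in this disk, and no smaller disk contains both endpoints, so this is the minimum enclosing circle.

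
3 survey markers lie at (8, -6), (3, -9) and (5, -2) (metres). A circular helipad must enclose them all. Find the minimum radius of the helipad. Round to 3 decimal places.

Call the three points A, B, C in the order given.
Side lengths²: AB² = 34, AC² = 25, BC² = 53.
Since BC² = 53 < 34 + 25 = 59, the triangle is acute, so the smallest enclosing circle is the circumcircle.
Circumcentre = (253/58, -325/58), r² = 22525/1682.
r = √(22525/1682) ≈ 3.659.

3.659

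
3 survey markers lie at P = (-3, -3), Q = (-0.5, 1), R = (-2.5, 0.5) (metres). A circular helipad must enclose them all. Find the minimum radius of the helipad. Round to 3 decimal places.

Side lengths²: PQ² = 22.25, PR² = 12.5, QR² = 4.25.
Since PQ² = 22.25 ≥ 12.5 + 4.25 = 16.75, the angle opposite PQ is not acute, so the smallest enclosing circle has PQ as diameter.
Centre = midpoint of PQ = (-1.75, -1), r² = 22.25/4 = 5.5625.
r = √(5.5625) ≈ 2.358.

2.358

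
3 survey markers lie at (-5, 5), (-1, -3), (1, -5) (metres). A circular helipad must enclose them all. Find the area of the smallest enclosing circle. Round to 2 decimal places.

Call the three points A, B, C in the order given.
Side lengths²: AB² = 80, AC² = 136, BC² = 8.
Since AC² = 136 ≥ 80 + 8 = 88, the angle opposite AC is not acute, so the smallest enclosing circle has AC as diameter.
Centre = midpoint of AC = (-2, 0), r² = 136/4 = 34.
Area = π·r² = π·34 ≈ 106.81.

106.81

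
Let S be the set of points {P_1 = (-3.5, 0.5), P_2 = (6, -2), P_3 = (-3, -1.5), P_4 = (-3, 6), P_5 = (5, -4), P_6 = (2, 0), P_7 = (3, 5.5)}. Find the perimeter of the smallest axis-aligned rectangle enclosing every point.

39

Width = max x − min x = 6 − (-3.5) = 9.5.
Height = max y − min y = 6 − (-4) = 10.
Perimeter = 2(9.5 + 10) = 39.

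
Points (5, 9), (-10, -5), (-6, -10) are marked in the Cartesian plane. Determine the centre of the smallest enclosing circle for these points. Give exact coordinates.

Call the three points A, B, C in the order given.
Side lengths²: AB² = 421, AC² = 482, BC² = 41.
Since AC² = 482 ≥ 421 + 41 = 462, the angle opposite AC is not acute, so the smallest enclosing circle has AC as diameter.
Centre = midpoint of AC = (-0.5, -0.5), r² = 482/4 = 120.5.
Centre = (-0.5, -0.5).

(-0.5, -0.5)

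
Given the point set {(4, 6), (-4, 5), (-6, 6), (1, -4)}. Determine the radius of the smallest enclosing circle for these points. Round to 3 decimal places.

6.372

The minimum enclosing circle of a finite set is fixed by two of the points (as a diameter) or three (as a circumcircle).
The minimum enclosing circle is determined by three boundary points: (4, 6), (-6, 6), (1, -4).
Their circumcentre is (-1, 2.05) with r² = 40.6025.
The farthest remaining point (-4, 5) is at distance² 17.7025 ≤ 40.6025.
r = √(40.6025) ≈ 6.372.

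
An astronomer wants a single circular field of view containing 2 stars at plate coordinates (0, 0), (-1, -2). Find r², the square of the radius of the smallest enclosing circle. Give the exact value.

1.25

The smallest circle enclosing two points has them as diameter endpoints.
Centre = midpoint = (-0.5, -1); r² = |(0, 0)−(-1, -2)|²/4 = 5/4 = 1.25.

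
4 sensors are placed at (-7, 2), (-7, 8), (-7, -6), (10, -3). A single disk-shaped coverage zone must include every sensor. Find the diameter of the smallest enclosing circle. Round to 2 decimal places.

The minimum enclosing circle is determined by three boundary points: (-7, 8), (-7, -6), (10, -3).
Their circumcentre is (9/17, 1) with r² = 30545/289.
The farthest remaining point (-7, 2) is at distance² 16673/289 ≤ 30545/289.
Diameter = 2r = 2√(30545/289) ≈ 20.56.

20.56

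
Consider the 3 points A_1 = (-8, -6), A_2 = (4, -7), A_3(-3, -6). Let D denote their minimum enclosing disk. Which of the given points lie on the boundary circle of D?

A_1, A_2

Side lengths²: A_1A_2² = 145, A_1A_3² = 25, A_2A_3² = 50.
Since A_1A_2² = 145 ≥ 50 + 25 = 75, the angle opposite A_1A_2 is not acute, so the smallest enclosing circle has A_1A_2 as diameter.
Centre = midpoint of A_1A_2 = (-2, -6.5), r² = 145/4 = 36.25.
The points at distance exactly r from the centre are A_1, A_2 — 2 points.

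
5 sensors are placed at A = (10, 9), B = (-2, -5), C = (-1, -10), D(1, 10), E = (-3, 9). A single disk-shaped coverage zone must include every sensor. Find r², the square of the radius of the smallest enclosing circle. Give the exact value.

The minimum enclosing circle of a finite set is fixed by two of the points (as a diameter) or three (as a circumcircle).
The minimum enclosing circle is determined by three boundary points: A, C, E.
Their circumcentre is (3.5, 3/38) with r² = 87965/722.
The farthest remaining point D is at distance² 75577/722 ≤ 87965/722.

87965/722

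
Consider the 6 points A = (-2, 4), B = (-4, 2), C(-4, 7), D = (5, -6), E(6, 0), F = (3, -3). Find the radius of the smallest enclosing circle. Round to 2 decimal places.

7.91

The farthest pair is C–D with squared distance 250. The circle on this segment as diameter has centre (0.5, 0.5) and r² = 250/4 = 62.5.
Check A: distance² to centre = 18.5 ≤ 62.5, so it lies inside.
All remaining points lie in this disk, and no smaller disk contains both endpoints, so this is the minimum enclosing circle.
r = √(62.5) ≈ 7.91.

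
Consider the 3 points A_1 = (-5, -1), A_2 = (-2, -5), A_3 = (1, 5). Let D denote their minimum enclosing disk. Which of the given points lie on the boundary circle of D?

A_2, A_3

Side lengths²: A_1A_2² = 25, A_1A_3² = 72, A_2A_3² = 109.
Since A_2A_3² = 109 ≥ 72 + 25 = 97, the angle opposite A_2A_3 is not acute, so the smallest enclosing circle has A_2A_3 as diameter.
Centre = midpoint of A_2A_3 = (-0.5, 0), r² = 109/4 = 27.25.
The points at distance exactly r from the centre are A_2, A_3 — 2 points.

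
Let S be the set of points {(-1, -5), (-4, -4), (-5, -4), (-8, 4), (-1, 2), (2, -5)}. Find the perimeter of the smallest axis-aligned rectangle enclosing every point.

38

Width = max x − min x = 2 − (-8) = 10.
Height = max y − min y = 4 − (-5) = 9.
Perimeter = 2(10 + 9) = 38.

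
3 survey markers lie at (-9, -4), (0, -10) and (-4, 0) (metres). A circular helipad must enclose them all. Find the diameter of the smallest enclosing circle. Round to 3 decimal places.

11.302

Call the three points A, B, C in the order given.
Side lengths²: AB² = 117, AC² = 41, BC² = 116.
Since AB² = 117 < 116 + 41 = 157, the triangle is acute, so the smallest enclosing circle is the circumcircle.
Circumcentre = (-79/22, -62/11), r² = 15457/484.
Diameter = 2r = 2√(15457/484) ≈ 11.302.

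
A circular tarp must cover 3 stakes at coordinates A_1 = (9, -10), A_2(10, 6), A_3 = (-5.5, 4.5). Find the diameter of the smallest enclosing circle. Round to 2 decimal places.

20.77

Side lengths²: A_1A_2² = 257, A_1A_3² = 420.5, A_2A_3² = 242.5.
Since A_1A_3² = 420.5 < 257 + 242.5 = 499.5, the triangle is acute, so the smallest enclosing circle is the circumcircle.
Circumcentre = (99/34, -27/17), r² = 124645/1156.
Diameter = 2r = 2√(124645/1156) ≈ 20.77.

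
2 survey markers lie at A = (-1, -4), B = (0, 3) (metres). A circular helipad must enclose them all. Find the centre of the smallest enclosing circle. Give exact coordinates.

The smallest circle enclosing two points has them as diameter endpoints.
Centre = midpoint = (-0.5, -0.5); r² = |AB|²/4 = 50/4 = 12.5.
Centre = (-0.5, -0.5).

(-0.5, -0.5)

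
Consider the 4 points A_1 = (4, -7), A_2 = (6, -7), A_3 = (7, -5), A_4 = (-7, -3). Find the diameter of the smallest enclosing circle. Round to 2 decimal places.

A smallest enclosing disk is always determined by at most three of the input points on its boundary.
The farthest pair is A_3–A_4 with squared distance 200. The circle on this segment as diameter has centre (0, -4) and r² = 200/4 = 50.
Check A_1: distance² to centre = 25 ≤ 50, so it lies inside.
All remaining points lie in this disk, and no smaller disk contains both endpoints, so this is the minimum enclosing circle.
Diameter = 2r = 2√50 ≈ 14.14.

14.14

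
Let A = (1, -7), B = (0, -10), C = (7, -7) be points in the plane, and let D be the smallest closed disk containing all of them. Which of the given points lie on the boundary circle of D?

Side lengths²: AB² = 10, AC² = 36, BC² = 58.
Since BC² = 58 ≥ 36 + 10 = 46, the angle opposite BC is not acute, so the smallest enclosing circle has BC as diameter.
Centre = midpoint of BC = (3.5, -8.5), r² = 58/4 = 14.5.
The points at distance exactly r from the centre are B, C — 2 points.

B, C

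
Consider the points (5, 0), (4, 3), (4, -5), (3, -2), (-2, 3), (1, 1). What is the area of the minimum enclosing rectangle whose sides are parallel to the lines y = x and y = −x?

In coordinates u = x + y, v = x − y the rectangle is axis-aligned; the map (x,y)→(u,v) scales areas by 2.
u-values: 5, 7, -1, 1, 1, 2; range = 7 − (-1) = 8.
v-values: 5, 1, 9, 5, -5, 0; range = 9 − (-5) = 14.
Area = (8 × 14) / 2 = 56.

56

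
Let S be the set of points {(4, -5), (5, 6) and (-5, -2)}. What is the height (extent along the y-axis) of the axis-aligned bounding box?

11

max y = 6, min y = -5, so height = 11.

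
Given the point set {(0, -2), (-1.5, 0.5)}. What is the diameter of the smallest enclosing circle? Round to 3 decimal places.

The smallest circle enclosing two points has them as diameter endpoints.
Centre = midpoint = (-0.75, -0.75); r² = |(0, -2)−(-1.5, 0.5)|²/4 = 8.5/4 = 2.125.
Diameter = 2r = 2√(2.125) ≈ 2.915.

2.915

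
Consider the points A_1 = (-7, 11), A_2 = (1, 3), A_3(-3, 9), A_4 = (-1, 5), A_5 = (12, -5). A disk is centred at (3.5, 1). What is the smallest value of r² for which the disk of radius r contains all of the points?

The required radius is the distance from (3.5, 1) to the farthest point.
Squared distances: 210.25, 10.25, 106.25, 36.25, 108.25.
Maximum is 210.25, attained at A_1.

210.25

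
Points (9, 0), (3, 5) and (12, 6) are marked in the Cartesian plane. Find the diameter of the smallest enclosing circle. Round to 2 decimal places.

Call the three points A, B, C in the order given.
Side lengths²: AB² = 61, AC² = 45, BC² = 82.
Since BC² = 82 < 61 + 45 = 106, the triangle is acute, so the smallest enclosing circle is the circumcircle.
Circumcentre = (259/34, 151/34), r² = 12505/578.
Diameter = 2r = 2√(12505/578) ≈ 9.30.

9.30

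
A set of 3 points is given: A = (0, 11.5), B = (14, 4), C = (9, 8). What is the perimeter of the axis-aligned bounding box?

43

Width = max x − min x = 14 − 0 = 14.
Height = max y − min y = 11.5 − 4 = 7.5.
Perimeter = 2(14 + 7.5) = 43.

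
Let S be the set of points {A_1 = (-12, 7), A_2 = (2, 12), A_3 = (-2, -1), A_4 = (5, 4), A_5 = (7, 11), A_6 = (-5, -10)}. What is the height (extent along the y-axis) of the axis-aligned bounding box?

22

max y = 12, min y = -10, so height = 22.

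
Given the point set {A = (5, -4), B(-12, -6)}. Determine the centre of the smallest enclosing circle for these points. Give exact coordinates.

The smallest circle enclosing two points has them as diameter endpoints.
Centre = midpoint = (-3.5, -5); r² = |AB|²/4 = 293/4 = 73.25.
Centre = (-3.5, -5).

(-3.5, -5)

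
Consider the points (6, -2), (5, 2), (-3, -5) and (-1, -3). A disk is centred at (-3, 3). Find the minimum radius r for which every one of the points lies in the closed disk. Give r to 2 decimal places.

10.30

The required radius is the distance from (-3, 3) to the farthest point.
Squared distances: 106, 65, 64, 40.
Maximum is 106, attained at (6, -2).
r = √106 ≈ 10.30.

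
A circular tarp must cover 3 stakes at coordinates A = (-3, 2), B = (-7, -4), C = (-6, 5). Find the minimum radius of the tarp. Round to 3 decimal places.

Side lengths²: AB² = 52, AC² = 18, BC² = 82.
Since BC² = 82 ≥ 52 + 18 = 70, the angle opposite BC is not acute, so the smallest enclosing circle has BC as diameter.
Centre = midpoint of BC = (-6.5, 0.5), r² = 82/4 = 20.5.
r = √(20.5) ≈ 4.528.

4.528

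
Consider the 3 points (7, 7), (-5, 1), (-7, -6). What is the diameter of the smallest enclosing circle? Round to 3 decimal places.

19.105

Call the three points A, B, C in the order given.
Side lengths²: AB² = 180, AC² = 365, BC² = 53.
Since AC² = 365 ≥ 180 + 53 = 233, the angle opposite AC is not acute, so the smallest enclosing circle has AC as diameter.
Centre = midpoint of AC = (0, 0.5), r² = 365/4 = 91.25.
Diameter = 2r = 2√(91.25) ≈ 19.105.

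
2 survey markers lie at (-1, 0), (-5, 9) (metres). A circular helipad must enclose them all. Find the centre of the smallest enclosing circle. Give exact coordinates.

(-3, 4.5)

The smallest circle enclosing two points has them as diameter endpoints.
Centre = midpoint = (-3, 4.5); r² = |(-1, 0)−(-5, 9)|²/4 = 97/4 = 24.25.
Centre = (-3, 4.5).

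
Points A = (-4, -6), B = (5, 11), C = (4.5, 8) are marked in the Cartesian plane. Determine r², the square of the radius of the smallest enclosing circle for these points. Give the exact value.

Side lengths²: AB² = 370, AC² = 268.25, BC² = 9.25.
Since AB² = 370 ≥ 268.25 + 9.25 = 277.5, the angle opposite AB is not acute, so the smallest enclosing circle has AB as diameter.
Centre = midpoint of AB = (0.5, 2.5), r² = 370/4 = 92.5.

92.5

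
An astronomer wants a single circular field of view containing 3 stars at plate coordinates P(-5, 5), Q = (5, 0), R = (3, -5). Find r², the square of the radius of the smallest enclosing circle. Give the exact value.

41

Side lengths²: PQ² = 125, PR² = 164, QR² = 29.
Since PR² = 164 ≥ 125 + 29 = 154, the angle opposite PR is not acute, so the smallest enclosing circle has PR as diameter.
Centre = midpoint of PR = (-1, 0), r² = 164/4 = 41.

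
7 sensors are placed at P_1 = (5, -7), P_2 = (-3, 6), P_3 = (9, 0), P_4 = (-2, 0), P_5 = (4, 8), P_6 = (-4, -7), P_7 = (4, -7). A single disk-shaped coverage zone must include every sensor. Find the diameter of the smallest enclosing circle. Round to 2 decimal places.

17.04

The minimum enclosing circle is determined by three boundary points: P_1, P_5, P_6.
Their circumcentre is (0.5, 7/30) with r² = 32657/450.
The farthest remaining point P_3 is at distance² 32537/450 ≤ 32657/450.
Diameter = 2r = 2√(32657/450) ≈ 17.04.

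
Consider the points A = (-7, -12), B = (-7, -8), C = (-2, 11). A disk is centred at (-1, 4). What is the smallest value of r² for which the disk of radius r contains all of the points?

292

The required radius is the distance from (-1, 4) to the farthest point.
Squared distances: 292, 180, 50.
Maximum is 292, attained at A.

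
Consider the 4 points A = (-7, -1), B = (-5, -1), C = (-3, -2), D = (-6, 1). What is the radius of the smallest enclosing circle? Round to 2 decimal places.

2.17

By Welzl's lemma the MEC is supported by two points (diametrically opposite) or three points (on a circumcircle).
The minimum enclosing circle is determined by three boundary points: A, C, D.
Their circumcentre is (-29/6, -5/6) with r² = 85/18.
The farthest remaining point B is at distance² 1/18 ≤ 85/18.
r = √(85/18) ≈ 2.17.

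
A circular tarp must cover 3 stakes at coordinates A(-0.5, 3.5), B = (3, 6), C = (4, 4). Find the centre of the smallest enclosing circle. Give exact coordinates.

Side lengths²: AB² = 18.5, AC² = 20.5, BC² = 5.
Since AC² = 20.5 < 18.5 + 5 = 23.5, the triangle is acute, so the smallest enclosing circle is the circumcircle.
Circumcentre = (65/38, 78/19), r² = 7585/1444.
Centre = (65/38, 78/19).

(65/38, 78/19)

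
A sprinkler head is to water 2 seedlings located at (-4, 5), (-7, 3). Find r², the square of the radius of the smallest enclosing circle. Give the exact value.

The smallest circle enclosing two points has them as diameter endpoints.
Centre = midpoint = (-5.5, 4); r² = |(-4, 5)−(-7, 3)|²/4 = 13/4 = 3.25.

3.25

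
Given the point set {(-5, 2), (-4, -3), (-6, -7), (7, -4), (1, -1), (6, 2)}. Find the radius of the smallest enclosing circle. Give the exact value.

7.5

A smallest enclosing disk is always determined by at most three of the input points on its boundary.
The farthest pair is (-6, -7)–(6, 2) with squared distance 225. The circle on this segment as diameter has centre (0, -2.5) and r² = 225/4 = 56.25.
Check (-5, 2): distance² to centre = 45.25 ≤ 56.25, so it lies inside.
All remaining points lie in this disk, and no smaller disk contains both endpoints, so this is the minimum enclosing circle.
r = √(56.25) = 7.5.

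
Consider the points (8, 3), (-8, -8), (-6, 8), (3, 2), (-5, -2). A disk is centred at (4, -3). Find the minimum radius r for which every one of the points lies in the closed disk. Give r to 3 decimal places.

14.866

The required radius is the distance from (4, -3) to the farthest point.
Squared distances: 52, 169, 221, 26, 82.
Maximum is 221, attained at (-6, 8).
r = √221 ≈ 14.866.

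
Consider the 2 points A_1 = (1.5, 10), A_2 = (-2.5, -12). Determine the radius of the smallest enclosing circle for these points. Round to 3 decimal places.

The smallest circle enclosing two points has them as diameter endpoints.
Centre = midpoint = (-0.5, -1); r² = |A_1A_2|²/4 = 500/4 = 125.
r = √125 ≈ 11.180.

11.180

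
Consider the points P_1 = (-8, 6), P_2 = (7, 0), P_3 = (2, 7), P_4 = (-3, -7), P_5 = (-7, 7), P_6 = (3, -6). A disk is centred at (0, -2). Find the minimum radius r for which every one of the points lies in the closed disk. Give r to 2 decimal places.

The required radius is the distance from (0, -2) to the farthest point.
Squared distances: 128, 53, 85, 34, 130, 25.
Maximum is 130, attained at P_5.
r = √130 ≈ 11.40.

11.40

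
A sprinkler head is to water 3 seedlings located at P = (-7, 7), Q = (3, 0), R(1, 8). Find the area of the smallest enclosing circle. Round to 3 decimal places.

117.024

Side lengths²: PQ² = 149, PR² = 65, QR² = 68.
Since PQ² = 149 ≥ 68 + 65 = 133, the angle opposite PQ is not acute, so the smallest enclosing circle has PQ as diameter.
Centre = midpoint of PQ = (-2, 3.5), r² = 149/4 = 37.25.
Area = π·r² = π·37.25 ≈ 117.024.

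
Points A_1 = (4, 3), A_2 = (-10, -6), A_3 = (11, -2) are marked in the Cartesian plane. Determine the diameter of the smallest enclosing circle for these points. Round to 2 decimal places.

Side lengths²: A_1A_2² = 277, A_1A_3² = 74, A_2A_3² = 457.
Since A_2A_3² = 457 ≥ 277 + 74 = 351, the angle opposite A_2A_3 is not acute, so the smallest enclosing circle has A_2A_3 as diameter.
Centre = midpoint of A_2A_3 = (0.5, -4), r² = 457/4 = 114.25.
Diameter = 2r = 2√(114.25) ≈ 21.38.

21.38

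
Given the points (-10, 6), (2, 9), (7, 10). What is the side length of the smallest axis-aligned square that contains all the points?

The bounding box has width 17 and height 4.
An axis-aligned square enclosing the set must have side ≥ max(width, height).
So the minimum side is max(17, 4) = 17.

17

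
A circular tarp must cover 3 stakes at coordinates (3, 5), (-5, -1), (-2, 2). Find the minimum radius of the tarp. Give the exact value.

Call the three points A, B, C in the order given.
Side lengths²: AB² = 100, AC² = 34, BC² = 18.
Since AB² = 100 ≥ 34 + 18 = 52, the angle opposite AB is not acute, so the smallest enclosing circle has AB as diameter.
Centre = midpoint of AB = (-1, 2), r² = 100/4 = 25.
r = √25 = 5.

5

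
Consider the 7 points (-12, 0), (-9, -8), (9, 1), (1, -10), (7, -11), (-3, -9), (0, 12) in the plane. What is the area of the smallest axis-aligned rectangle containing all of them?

x ranges over [-12, 9], width 21.
y ranges over [-11, 12], height 23.
Area = 21 × 23 = 483.

483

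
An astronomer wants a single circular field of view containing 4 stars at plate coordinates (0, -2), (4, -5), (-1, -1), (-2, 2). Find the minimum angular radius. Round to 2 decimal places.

A smallest enclosing disk is always determined by at most three of the input points on its boundary.
The farthest pair is (4, -5)–(-2, 2) with squared distance 85. The circle on this segment as diameter has centre (1, -1.5) and r² = 85/4 = 21.25.
Check (0, -2): distance² to centre = 1.25 ≤ 21.25, so it lies inside.
All remaining points lie in this disk, and no smaller disk contains both endpoints, so this is the minimum enclosing circle.
r = √(21.25) ≈ 4.61.

4.61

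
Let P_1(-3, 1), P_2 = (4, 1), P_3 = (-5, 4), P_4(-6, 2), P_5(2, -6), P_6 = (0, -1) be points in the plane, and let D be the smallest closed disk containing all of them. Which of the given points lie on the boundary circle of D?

P_3, P_5

By Welzl's lemma the MEC is supported by two points (diametrically opposite) or three points (on a circumcircle).
The farthest pair is P_3–P_5 with squared distance 149. The circle on this segment as diameter has centre (-1.5, -1) and r² = 149/4 = 37.25.
Check P_1: distance² to centre = 6.25 ≤ 37.25, so it lies inside.
All remaining points lie in this disk, and no smaller disk contains both endpoints, so this is the minimum enclosing circle.
The points at distance exactly r from the centre are P_3, P_5 — 2 points.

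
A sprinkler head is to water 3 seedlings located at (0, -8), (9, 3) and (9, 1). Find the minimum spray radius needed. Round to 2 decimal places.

7.11

Call the three points A, B, C in the order given.
Side lengths²: AB² = 202, AC² = 162, BC² = 4.
Since AB² = 202 ≥ 162 + 4 = 166, the angle opposite AB is not acute, so the smallest enclosing circle has AB as diameter.
Centre = midpoint of AB = (4.5, -2.5), r² = 202/4 = 50.5.
r = √(50.5) ≈ 7.11.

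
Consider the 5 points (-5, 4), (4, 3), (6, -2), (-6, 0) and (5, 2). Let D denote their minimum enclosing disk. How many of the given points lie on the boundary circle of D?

3

By Welzl's lemma the MEC is supported by two points (diametrically opposite) or three points (on a circumcircle).
The minimum enclosing circle is determined by three boundary points: (-5, 4), (6, -2), (-6, 0).
Their circumcentre is (0.26, 0.56) with r² = 39.5012.
The farthest remaining point (5, 2) is at distance² 24.5412 ≤ 39.5012.
The points at distance exactly r from the centre are (-5, 4), (6, -2), (-6, 0) — 3 points.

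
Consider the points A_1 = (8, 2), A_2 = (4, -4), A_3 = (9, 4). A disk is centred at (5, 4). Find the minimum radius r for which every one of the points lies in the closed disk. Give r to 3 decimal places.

The required radius is the distance from (5, 4) to the farthest point.
Squared distances: 13, 65, 16.
Maximum is 65, attained at A_2.
r = √65 ≈ 8.062.

8.062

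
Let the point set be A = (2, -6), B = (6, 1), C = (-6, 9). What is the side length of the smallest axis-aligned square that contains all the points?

The bounding box has width 12 and height 15.
An axis-aligned square enclosing the set must have side ≥ max(width, height).
So the minimum side is max(12, 15) = 15.

15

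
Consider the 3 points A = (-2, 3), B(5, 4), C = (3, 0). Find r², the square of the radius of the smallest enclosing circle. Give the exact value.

Side lengths²: AB² = 50, AC² = 34, BC² = 20.
Since AB² = 50 < 34 + 20 = 54, the triangle is acute, so the smallest enclosing circle is the circumcircle.
Circumcentre = (20/13, 42/13), r² = 2125/169.

2125/169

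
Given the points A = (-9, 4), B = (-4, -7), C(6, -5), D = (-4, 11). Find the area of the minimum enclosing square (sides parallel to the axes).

324

The bounding box has width 15 and height 18.
An axis-aligned square enclosing the set must have side ≥ max(width, height).
So the minimum side is max(15, 18) = 18.
Area = 18² = 324.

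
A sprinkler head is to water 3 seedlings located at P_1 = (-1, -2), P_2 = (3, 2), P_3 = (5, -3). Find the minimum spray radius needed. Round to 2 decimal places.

Side lengths²: P_1P_2² = 32, P_1P_3² = 37, P_2P_3² = 29.
Since P_1P_3² = 37 < 32 + 29 = 61, the triangle is acute, so the smallest enclosing circle is the circumcircle.
Circumcentre = (31/14, -17/14), r² = 1073/98.
r = √(1073/98) ≈ 3.31.

3.31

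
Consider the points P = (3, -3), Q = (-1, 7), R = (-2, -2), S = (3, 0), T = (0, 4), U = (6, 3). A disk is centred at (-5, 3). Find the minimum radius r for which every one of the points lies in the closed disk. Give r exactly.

The required radius is the distance from (-5, 3) to the farthest point.
Squared distances: 100, 32, 34, 73, 26, 121.
Maximum is 121, attained at U.
r = √121 = 11.

11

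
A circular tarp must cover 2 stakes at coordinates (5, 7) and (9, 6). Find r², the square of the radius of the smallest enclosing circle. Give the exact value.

4.25

The smallest circle enclosing two points has them as diameter endpoints.
Centre = midpoint = (7, 6.5); r² = |(5, 7)−(9, 6)|²/4 = 17/4 = 4.25.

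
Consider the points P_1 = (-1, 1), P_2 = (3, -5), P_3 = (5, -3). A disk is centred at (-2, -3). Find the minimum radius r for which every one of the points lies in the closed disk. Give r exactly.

The required radius is the distance from (-2, -3) to the farthest point.
Squared distances: 17, 29, 49.
Maximum is 49, attained at P_3.
r = √49 = 7.

7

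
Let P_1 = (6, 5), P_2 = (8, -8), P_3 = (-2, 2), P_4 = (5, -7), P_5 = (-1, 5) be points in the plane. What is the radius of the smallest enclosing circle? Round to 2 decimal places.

7.91

The farthest pair is P_2–P_5 with squared distance 250. The circle on this segment as diameter has centre (3.5, -1.5) and r² = 250/4 = 62.5.
Check P_1: distance² to centre = 48.5 ≤ 62.5, so it lies inside.
All remaining points lie in this disk, and no smaller disk contains both endpoints, so this is the minimum enclosing circle.
r = √(62.5) ≈ 7.91.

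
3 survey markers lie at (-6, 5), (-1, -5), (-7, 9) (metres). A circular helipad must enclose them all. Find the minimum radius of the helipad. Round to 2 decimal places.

Call the three points A, B, C in the order given.
Side lengths²: AB² = 125, AC² = 17, BC² = 232.
Since BC² = 232 ≥ 125 + 17 = 142, the angle opposite BC is not acute, so the smallest enclosing circle has BC as diameter.
Centre = midpoint of BC = (-4, 2), r² = 232/4 = 58.
r = √58 ≈ 7.62.

7.62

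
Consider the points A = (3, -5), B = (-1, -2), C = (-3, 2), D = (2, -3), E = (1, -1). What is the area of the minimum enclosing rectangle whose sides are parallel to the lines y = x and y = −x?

In coordinates u = x + y, v = x − y the rectangle is axis-aligned; the map (x,y)→(u,v) scales areas by 2.
u-values: -2, -3, -1, -1, 0; range = 0 − (-3) = 3.
v-values: 8, 1, -5, 5, 2; range = 8 − (-5) = 13.
Area = (3 × 13) / 2 = 19.5.

19.5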